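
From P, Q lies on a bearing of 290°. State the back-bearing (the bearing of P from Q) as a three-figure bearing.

110°

Back-bearing = 290° − 180° = 110°.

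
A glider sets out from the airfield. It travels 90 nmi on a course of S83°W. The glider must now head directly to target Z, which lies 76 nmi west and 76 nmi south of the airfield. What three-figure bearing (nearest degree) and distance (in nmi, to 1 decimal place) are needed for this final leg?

168°, 66.4 nmi

Leg 1 (S83°W, 90 nmi): east 90 sin 263° = -89.33, north 90 cos 263° = -10.97
Current position: (-89.33, -10.97). Target: (-76, -76). Remaining: Δeast = 13.33, Δnorth = -65.03.
Bearing = atan2(13.33, -65.03) mod 360° = 168.42°; distance = √((13.33)² + (-65.03)²) = 66.384 nmi.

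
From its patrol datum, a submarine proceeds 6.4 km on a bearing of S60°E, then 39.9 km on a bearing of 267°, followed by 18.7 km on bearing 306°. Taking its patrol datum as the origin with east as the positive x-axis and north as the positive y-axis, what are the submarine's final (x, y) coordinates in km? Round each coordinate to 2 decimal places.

(-49.43, 5.70)

Leg 1 (S60°E, 6.4 km): east 6.4 sin 120° = 5.54, north 6.4 cos 120° = -3.20
Leg 2 (267°, 39.9 km): east 39.9 sin 267° = -39.85, north 39.9 cos 267° = -2.09
Leg 3 (306°, 18.7 km): east 18.7 sin 306° = -15.13, north 18.7 cos 306° = 10.99
Summing: -49.43 km east, 5.70 km north → (-49.43, 5.70).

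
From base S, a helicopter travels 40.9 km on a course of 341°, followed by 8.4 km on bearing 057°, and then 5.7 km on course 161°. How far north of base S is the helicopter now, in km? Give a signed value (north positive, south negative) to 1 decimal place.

37.9 km

Leg 1 (341°, 40.9 km): east 40.9 sin 341° = -13.32, north 40.9 cos 341° = 38.67
Leg 2 (057°, 8.4 km): east 8.4 sin 57° = 7.04, north 8.4 cos 57° = 4.57
Leg 3 (161°, 5.7 km): east 5.7 sin 161° = 1.86, north 5.7 cos 161° = -5.39
Net north component: 37.86 km.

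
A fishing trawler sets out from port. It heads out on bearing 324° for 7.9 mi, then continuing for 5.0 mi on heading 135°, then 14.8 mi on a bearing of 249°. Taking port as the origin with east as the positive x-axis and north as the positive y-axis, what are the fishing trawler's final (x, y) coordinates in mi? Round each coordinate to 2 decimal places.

Leg 1 (324°, 7.9 mi): east 7.9 sin 324° = -4.64, north 7.9 cos 324° = 6.39
Leg 2 (135°, 5.0 mi): east 5.0 sin 135° = 3.54, north 5.0 cos 135° = -3.54
Leg 3 (249°, 14.8 mi): east 14.8 sin 249° = -13.82, north 14.8 cos 249° = -5.30
Summing: -14.92 mi east, -2.45 mi north → (-14.92, -2.45).

(-14.92, -2.45)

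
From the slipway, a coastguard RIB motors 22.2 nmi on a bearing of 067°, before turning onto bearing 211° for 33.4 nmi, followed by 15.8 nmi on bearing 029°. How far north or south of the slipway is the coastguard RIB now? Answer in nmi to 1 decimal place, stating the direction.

Leg 1 (067°, 22.2 nmi): east 22.2 sin 67° = 20.44, north 22.2 cos 67° = 8.67
Leg 2 (211°, 33.4 nmi): east 33.4 sin 211° = -17.20, north 33.4 cos 211° = -28.63
Leg 3 (029°, 15.8 nmi): east 15.8 sin 29° = 7.66, north 15.8 cos 29° = 13.82
Net north component: -6.14 nmi.

6.1 nmi south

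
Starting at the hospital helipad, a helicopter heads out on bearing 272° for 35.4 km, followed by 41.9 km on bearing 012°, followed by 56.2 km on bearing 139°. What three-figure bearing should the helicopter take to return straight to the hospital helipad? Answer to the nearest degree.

271°

Leg 1 (272°, 35.4 km): east 35.4 sin 272° = -35.38, north 35.4 cos 272° = 1.24
Leg 2 (012°, 41.9 km): east 41.9 sin 12° = 8.71, north 41.9 cos 12° = 40.98
Leg 3 (139°, 56.2 km): east 56.2 sin 139° = 36.87, north 56.2 cos 139° = -42.41
Net displacement: 10.20 east, -0.19 north. Direction back to start is (-10.20, 0.19): bearing = atan2(-10.20, 0.19) mod 360° = 271.09° ≈ 271°.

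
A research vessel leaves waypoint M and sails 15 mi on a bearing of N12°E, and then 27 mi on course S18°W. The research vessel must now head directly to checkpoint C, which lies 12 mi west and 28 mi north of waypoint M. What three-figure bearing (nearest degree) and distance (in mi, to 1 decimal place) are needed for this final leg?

350°, 39.6 mi

Leg 1 (N12°E, 15 mi): east 15 sin 12° = 3.12, north 15 cos 12° = 14.67
Leg 2 (S18°W, 27 mi): east 27 sin 198° = -8.34, north 27 cos 198° = -25.68
Current position: (-5.22, -11.01). Target: (-12, 28). Remaining: Δeast = -6.78, Δnorth = 39.01.
Bearing = atan2(-6.78, 39.01) mod 360° = 350.15°; distance = √((-6.78)² + (39.01)²) = 39.590 mi.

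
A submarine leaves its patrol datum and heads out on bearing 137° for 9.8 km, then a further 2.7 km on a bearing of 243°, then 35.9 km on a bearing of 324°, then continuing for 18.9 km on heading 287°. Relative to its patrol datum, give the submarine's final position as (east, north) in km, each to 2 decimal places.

Leg 1 (137°, 9.8 km): east 9.8 sin 137° = 6.68, north 9.8 cos 137° = -7.17
Leg 2 (243°, 2.7 km): east 2.7 sin 243° = -2.41, north 2.7 cos 243° = -1.23
Leg 3 (324°, 35.9 km): east 35.9 sin 324° = -21.10, north 35.9 cos 324° = 29.04
Leg 4 (287°, 18.9 km): east 18.9 sin 287° = -18.07, north 18.9 cos 287° = 5.53
Summing: -34.90 km east, 26.18 km north → (-34.90, 26.18).

(-34.90, 26.18)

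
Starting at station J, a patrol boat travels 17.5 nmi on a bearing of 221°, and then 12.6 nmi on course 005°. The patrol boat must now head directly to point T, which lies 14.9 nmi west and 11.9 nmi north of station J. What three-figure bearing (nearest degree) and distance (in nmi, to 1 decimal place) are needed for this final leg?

340°, 13.3 nmi

Leg 1 (221°, 17.5 nmi): east 17.5 sin 221° = -11.48, north 17.5 cos 221° = -13.21
Leg 2 (005°, 12.6 nmi): east 12.6 sin 5° = 1.10, north 12.6 cos 5° = 12.55
Current position: (-10.38, -0.66). Target: (-14.9, 11.9). Remaining: Δeast = -4.52, Δnorth = 12.56.
Bearing = atan2(-4.52, 12.56) mod 360° = 340.21°; distance = √((-4.52)² + (12.56)²) = 13.343 nmi.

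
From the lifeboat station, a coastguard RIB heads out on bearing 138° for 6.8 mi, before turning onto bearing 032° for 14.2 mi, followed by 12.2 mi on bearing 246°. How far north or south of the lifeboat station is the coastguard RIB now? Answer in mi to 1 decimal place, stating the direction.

Leg 1 (138°, 6.8 mi): east 6.8 sin 138° = 4.55, north 6.8 cos 138° = -5.05
Leg 2 (032°, 14.2 mi): east 14.2 sin 32° = 7.52, north 14.2 cos 32° = 12.04
Leg 3 (246°, 12.2 mi): east 12.2 sin 246° = -11.15, north 12.2 cos 246° = -4.96
Net north component: 2.03 mi.

2.0 mi north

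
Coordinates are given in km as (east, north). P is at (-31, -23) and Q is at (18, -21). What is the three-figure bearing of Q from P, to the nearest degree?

Δeast = 18 − -31 = 49.00; Δnorth = -21 − -23 = 2.00.
Bearing = atan2(Δeast, Δnorth) mod 360° = 87.66° ≈ 088°.

088°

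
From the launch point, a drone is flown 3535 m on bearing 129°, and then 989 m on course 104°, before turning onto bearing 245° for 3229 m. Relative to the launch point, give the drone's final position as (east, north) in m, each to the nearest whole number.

Leg 1 (129°, 3535 m): east 3535 sin 129° = 2747.21, north 3535 cos 129° = -2224.65
Leg 2 (104°, 989 m): east 989 sin 104° = 959.62, north 989 cos 104° = -239.26
Leg 3 (245°, 3229 m): east 3229 sin 245° = -2926.47, north 3229 cos 245° = -1364.63
Summing: 780.37 m east, -3828.54 m north → (780, -3829).

(780, -3829)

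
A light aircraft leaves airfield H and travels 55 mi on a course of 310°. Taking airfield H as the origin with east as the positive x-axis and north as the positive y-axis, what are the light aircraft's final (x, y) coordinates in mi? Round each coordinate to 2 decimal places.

(-42.13, 35.35)

Leg 1 (310°, 55 mi): east 55 sin 310° = -42.13, north 55 cos 310° = 35.35
Summing: -42.13 mi east, 35.35 mi north → (-42.13, 35.35).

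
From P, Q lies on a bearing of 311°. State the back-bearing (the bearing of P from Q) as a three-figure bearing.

Back-bearing = 311° − 180° = 131°.

131°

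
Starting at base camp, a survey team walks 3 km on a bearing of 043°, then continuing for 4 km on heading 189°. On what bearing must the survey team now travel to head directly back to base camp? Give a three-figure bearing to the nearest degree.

Leg 1 (043°, 3 km): east 3 sin 43° = 2.05, north 3 cos 43° = 2.19
Leg 2 (189°, 4 km): east 4 sin 189° = -0.63, north 4 cos 189° = -3.95
Net displacement: 1.42 east, -1.76 north. Direction back to start is (-1.42, 1.76): bearing = atan2(-1.42, 1.76) mod 360° = 321.05° ≈ 321°.

321°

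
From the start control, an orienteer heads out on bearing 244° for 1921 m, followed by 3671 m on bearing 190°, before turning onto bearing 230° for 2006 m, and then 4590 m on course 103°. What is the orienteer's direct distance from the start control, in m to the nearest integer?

Leg 1 (244°, 1921 m): east 1921 sin 244° = -1726.58, north 1921 cos 244° = -842.11
Leg 2 (190°, 3671 m): east 3671 sin 190° = -637.46, north 3671 cos 190° = -3615.23
Leg 3 (230°, 2006 m): east 2006 sin 230° = -1536.69, north 2006 cos 230° = -1289.43
Leg 4 (103°, 4590 m): east 4590 sin 103° = 4472.36, north 4590 cos 103° = -1032.53
Net: 571.63 east, -6779.30 north. Distance = √((571.63)² + (-6779.30)²) = 6803.355 m.

6803 m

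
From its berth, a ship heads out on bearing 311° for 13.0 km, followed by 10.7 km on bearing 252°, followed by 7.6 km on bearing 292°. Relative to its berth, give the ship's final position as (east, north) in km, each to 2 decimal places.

(-27.03, 8.07)

Leg 1 (311°, 13.0 km): east 13.0 sin 311° = -9.81, north 13.0 cos 311° = 8.53
Leg 2 (252°, 10.7 km): east 10.7 sin 252° = -10.18, north 10.7 cos 252° = -3.31
Leg 3 (292°, 7.6 km): east 7.6 sin 292° = -7.05, north 7.6 cos 292° = 2.85
Summing: -27.03 km east, 8.07 km north → (-27.03, 8.07).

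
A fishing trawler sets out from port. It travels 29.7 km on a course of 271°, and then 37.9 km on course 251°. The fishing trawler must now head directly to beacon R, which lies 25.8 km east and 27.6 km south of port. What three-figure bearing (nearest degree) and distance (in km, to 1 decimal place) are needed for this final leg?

100°, 92.7 km

Leg 1 (271°, 29.7 km): east 29.7 sin 271° = -29.70, north 29.7 cos 271° = 0.52
Leg 2 (251°, 37.9 km): east 37.9 sin 251° = -35.84, north 37.9 cos 251° = -12.34
Current position: (-65.53, -11.82). Target: (25.8, -27.6). Remaining: Δeast = 91.33, Δnorth = -15.78.
Bearing = atan2(91.33, -15.78) mod 360° = 99.80°; distance = √((91.33)² + (-15.78)²) = 92.684 km.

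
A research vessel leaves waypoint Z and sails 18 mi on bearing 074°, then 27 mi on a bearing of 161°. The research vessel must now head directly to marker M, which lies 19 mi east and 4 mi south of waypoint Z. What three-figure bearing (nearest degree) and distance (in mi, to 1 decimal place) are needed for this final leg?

337°, 18.0 mi

Leg 1 (074°, 18 mi): east 18 sin 74° = 17.30, north 18 cos 74° = 4.96
Leg 2 (161°, 27 mi): east 27 sin 161° = 8.79, north 27 cos 161° = -25.53
Current position: (26.09, -20.57). Target: (19, -4). Remaining: Δeast = -7.09, Δnorth = 16.57.
Bearing = atan2(-7.09, 16.57) mod 360° = 336.82°; distance = √((-7.09)² + (16.57)²) = 18.022 mi.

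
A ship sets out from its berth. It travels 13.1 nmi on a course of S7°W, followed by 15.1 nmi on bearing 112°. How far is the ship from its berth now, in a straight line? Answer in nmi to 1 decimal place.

Leg 1 (S7°W, 13.1 nmi): east 13.1 sin 187° = -1.60, north 13.1 cos 187° = -13.00
Leg 2 (112°, 15.1 nmi): east 15.1 sin 112° = 14.00, north 15.1 cos 112° = -5.66
Net: 12.40 east, -18.66 north. Distance = √((12.40)² + (-18.66)²) = 22.406 nmi.

22.4 nmi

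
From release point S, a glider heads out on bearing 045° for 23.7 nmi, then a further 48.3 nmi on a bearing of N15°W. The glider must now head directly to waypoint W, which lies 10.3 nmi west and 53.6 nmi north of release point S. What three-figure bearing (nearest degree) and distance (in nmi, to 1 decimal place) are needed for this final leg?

236°, 17.6 nmi

Leg 1 (045°, 23.7 nmi): east 23.7 sin 45° = 16.76, north 23.7 cos 45° = 16.76
Leg 2 (N15°W, 48.3 nmi): east 48.3 sin 345° = -12.50, north 48.3 cos 345° = 46.65
Current position: (4.26, 63.41). Target: (-10.3, 53.6). Remaining: Δeast = -14.56, Δnorth = -9.81.
Bearing = atan2(-14.56, -9.81) mod 360° = 236.02°; distance = √((-14.56)² + (-9.81)²) = 17.556 nmi.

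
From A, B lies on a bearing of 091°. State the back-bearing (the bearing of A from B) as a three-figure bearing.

271°

Back-bearing = 091° + 180° = 271°.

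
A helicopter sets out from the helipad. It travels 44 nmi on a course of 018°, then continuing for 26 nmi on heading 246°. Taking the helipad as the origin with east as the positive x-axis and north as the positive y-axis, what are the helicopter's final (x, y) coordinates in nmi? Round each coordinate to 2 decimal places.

Leg 1 (018°, 44 nmi): east 44 sin 18° = 13.60, north 44 cos 18° = 41.85
Leg 2 (246°, 26 nmi): east 26 sin 246° = -23.75, north 26 cos 246° = -10.58
Summing: -10.16 nmi east, 31.27 nmi north → (-10.16, 31.27).

(-10.16, 31.27)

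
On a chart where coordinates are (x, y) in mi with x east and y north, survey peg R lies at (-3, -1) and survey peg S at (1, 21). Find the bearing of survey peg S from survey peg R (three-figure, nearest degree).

010°

Δeast = 1 − -3 = 4.00; Δnorth = 21 − -1 = 22.00.
Bearing = atan2(Δeast, Δnorth) mod 360° = 10.30° ≈ 010°.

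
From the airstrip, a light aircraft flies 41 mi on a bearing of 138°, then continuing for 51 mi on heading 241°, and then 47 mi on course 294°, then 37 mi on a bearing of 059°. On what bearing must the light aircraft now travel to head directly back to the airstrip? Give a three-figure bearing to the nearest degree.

059°

Leg 1 (138°, 41 mi): east 41 sin 138° = 27.43, north 41 cos 138° = -30.47
Leg 2 (241°, 51 mi): east 51 sin 241° = -44.61, north 51 cos 241° = -24.73
Leg 3 (294°, 47 mi): east 47 sin 294° = -42.94, north 47 cos 294° = 19.12
Leg 4 (059°, 37 mi): east 37 sin 59° = 31.72, north 37 cos 59° = 19.06
Net displacement: -28.39 east, -17.02 north. Direction back to start is (28.39, 17.02): bearing = atan2(28.39, 17.02) mod 360° = 59.06° ≈ 059°.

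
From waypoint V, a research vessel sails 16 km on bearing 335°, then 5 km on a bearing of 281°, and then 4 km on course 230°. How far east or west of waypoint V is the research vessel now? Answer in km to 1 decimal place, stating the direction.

Leg 1 (335°, 16 km): east 16 sin 335° = -6.76, north 16 cos 335° = 14.50
Leg 2 (281°, 5 km): east 5 sin 281° = -4.91, north 5 cos 281° = 0.95
Leg 3 (230°, 4 km): east 4 sin 230° = -3.06, north 4 cos 230° = -2.57
Net east component: -14.73 km.

14.7 km west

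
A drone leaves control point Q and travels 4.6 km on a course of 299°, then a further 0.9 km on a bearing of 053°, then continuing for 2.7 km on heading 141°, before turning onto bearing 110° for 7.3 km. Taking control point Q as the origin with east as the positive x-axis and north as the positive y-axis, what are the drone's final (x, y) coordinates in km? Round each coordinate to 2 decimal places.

(5.25, -1.82)

Leg 1 (299°, 4.6 km): east 4.6 sin 299° = -4.02, north 4.6 cos 299° = 2.23
Leg 2 (053°, 0.9 km): east 0.9 sin 53° = 0.72, north 0.9 cos 53° = 0.54
Leg 3 (141°, 2.7 km): east 2.7 sin 141° = 1.70, north 2.7 cos 141° = -2.10
Leg 4 (110°, 7.3 km): east 7.3 sin 110° = 6.86, north 7.3 cos 110° = -2.50
Summing: 5.25 km east, -1.82 km north → (5.25, -1.82).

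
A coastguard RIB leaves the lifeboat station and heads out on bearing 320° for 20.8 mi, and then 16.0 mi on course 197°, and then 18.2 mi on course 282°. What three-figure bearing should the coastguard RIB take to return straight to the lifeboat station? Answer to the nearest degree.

097°

Leg 1 (320°, 20.8 mi): east 20.8 sin 320° = -13.37, north 20.8 cos 320° = 15.93
Leg 2 (197°, 16.0 mi): east 16.0 sin 197° = -4.68, north 16.0 cos 197° = -15.30
Leg 3 (282°, 18.2 mi): east 18.2 sin 282° = -17.80, north 18.2 cos 282° = 3.78
Net displacement: -35.85 east, 4.42 north. Direction back to start is (35.85, -4.42): bearing = atan2(35.85, -4.42) mod 360° = 97.02° ≈ 097°.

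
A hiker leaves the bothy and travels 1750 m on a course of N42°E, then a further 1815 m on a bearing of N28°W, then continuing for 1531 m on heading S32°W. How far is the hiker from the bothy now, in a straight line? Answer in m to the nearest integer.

Leg 1 (N42°E, 1750 m): east 1750 sin 42° = 1170.98, north 1750 cos 42° = 1300.50
Leg 2 (N28°W, 1815 m): east 1815 sin 332° = -852.09, north 1815 cos 332° = 1602.55
Leg 3 (S32°W, 1531 m): east 1531 sin 212° = -811.31, north 1531 cos 212° = -1298.36
Net: -492.42 east, 1604.69 north. Distance = √((-492.42)² + (1604.69)²) = 1678.544 m.

1679 m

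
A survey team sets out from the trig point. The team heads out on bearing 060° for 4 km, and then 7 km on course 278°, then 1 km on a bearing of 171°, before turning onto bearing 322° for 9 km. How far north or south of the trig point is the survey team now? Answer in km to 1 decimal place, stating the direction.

Leg 1 (060°, 4 km): east 4 sin 60° = 3.46, north 4 cos 60° = 2.00
Leg 2 (278°, 7 km): east 7 sin 278° = -6.93, north 7 cos 278° = 0.97
Leg 3 (171°, 1 km): east 1 sin 171° = 0.16, north 1 cos 171° = -0.99
Leg 4 (322°, 9 km): east 9 sin 322° = -5.54, north 9 cos 322° = 7.09
Net north component: 9.08 km.

9.1 km north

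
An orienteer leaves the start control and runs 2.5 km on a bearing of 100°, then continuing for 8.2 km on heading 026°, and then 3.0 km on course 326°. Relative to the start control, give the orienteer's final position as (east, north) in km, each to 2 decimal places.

(4.38, 9.42)

Leg 1 (100°, 2.5 km): east 2.5 sin 100° = 2.46, north 2.5 cos 100° = -0.43
Leg 2 (026°, 8.2 km): east 8.2 sin 26° = 3.59, north 8.2 cos 26° = 7.37
Leg 3 (326°, 3.0 km): east 3.0 sin 326° = -1.68, north 3.0 cos 326° = 2.49
Summing: 4.38 km east, 9.42 km north → (4.38, 9.42).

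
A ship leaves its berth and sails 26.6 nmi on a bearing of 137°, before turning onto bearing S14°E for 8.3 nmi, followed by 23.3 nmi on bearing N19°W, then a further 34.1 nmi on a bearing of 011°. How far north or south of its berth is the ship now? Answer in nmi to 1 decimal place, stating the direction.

Leg 1 (137°, 26.6 nmi): east 26.6 sin 137° = 18.14, north 26.6 cos 137° = -19.45
Leg 2 (S14°E, 8.3 nmi): east 8.3 sin 166° = 2.01, north 8.3 cos 166° = -8.05
Leg 3 (N19°W, 23.3 nmi): east 23.3 sin 341° = -7.59, north 23.3 cos 341° = 22.03
Leg 4 (011°, 34.1 nmi): east 34.1 sin 11° = 6.51, north 34.1 cos 11° = 33.47
Net north component: 28.00 nmi.

28.0 nmi north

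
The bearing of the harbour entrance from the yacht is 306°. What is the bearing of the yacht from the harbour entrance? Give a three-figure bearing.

Back-bearing = 306° − 180° = 126°.

126°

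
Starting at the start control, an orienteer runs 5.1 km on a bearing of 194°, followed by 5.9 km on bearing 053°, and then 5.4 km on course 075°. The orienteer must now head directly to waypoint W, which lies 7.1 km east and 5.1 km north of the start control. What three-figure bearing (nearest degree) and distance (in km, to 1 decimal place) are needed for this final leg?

Leg 1 (194°, 5.1 km): east 5.1 sin 194° = -1.23, north 5.1 cos 194° = -4.95
Leg 2 (053°, 5.9 km): east 5.9 sin 53° = 4.71, north 5.9 cos 53° = 3.55
Leg 3 (075°, 5.4 km): east 5.4 sin 75° = 5.22, north 5.4 cos 75° = 1.40
Current position: (8.69, -0.00). Target: (7.1, 5.1). Remaining: Δeast = -1.59, Δnorth = 5.10.
Bearing = atan2(-1.59, 5.10) mod 360° = 342.64°; distance = √((-1.59)² + (5.10)²) = 5.344 km.

343°, 5.3 km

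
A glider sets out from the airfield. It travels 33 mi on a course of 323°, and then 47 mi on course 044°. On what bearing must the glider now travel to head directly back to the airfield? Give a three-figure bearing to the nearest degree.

192°

Leg 1 (323°, 33 mi): east 33 sin 323° = -19.86, north 33 cos 323° = 26.35
Leg 2 (044°, 47 mi): east 47 sin 44° = 32.65, north 47 cos 44° = 33.81
Net displacement: 12.79 east, 60.16 north. Direction back to start is (-12.79, -60.16): bearing = atan2(-12.79, -60.16) mod 360° = 192.00° ≈ 192°.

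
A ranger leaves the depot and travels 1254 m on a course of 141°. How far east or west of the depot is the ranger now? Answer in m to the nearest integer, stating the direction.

789 m east

Leg 1 (141°, 1254 m): east 1254 sin 141° = 789.17, north 1254 cos 141° = -974.54
Net east component: 789.17 m.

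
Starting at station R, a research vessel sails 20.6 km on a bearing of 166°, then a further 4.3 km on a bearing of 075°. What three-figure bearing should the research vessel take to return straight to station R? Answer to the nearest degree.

334°

Leg 1 (166°, 20.6 km): east 20.6 sin 166° = 4.98, north 20.6 cos 166° = -19.99
Leg 2 (075°, 4.3 km): east 4.3 sin 75° = 4.15, north 4.3 cos 75° = 1.11
Net displacement: 9.14 east, -18.88 north. Direction back to start is (-9.14, 18.88): bearing = atan2(-9.14, 18.88) mod 360° = 334.17° ≈ 334°.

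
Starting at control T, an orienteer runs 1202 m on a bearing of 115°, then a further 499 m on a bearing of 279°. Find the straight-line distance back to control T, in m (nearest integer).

735 m

Leg 1 (115°, 1202 m): east 1202 sin 115° = 1089.38, north 1202 cos 115° = -507.99
Leg 2 (279°, 499 m): east 499 sin 279° = -492.86, north 499 cos 279° = 78.06
Net: 596.53 east, -429.93 north. Distance = √((596.53)² + (-429.93)²) = 735.309 m.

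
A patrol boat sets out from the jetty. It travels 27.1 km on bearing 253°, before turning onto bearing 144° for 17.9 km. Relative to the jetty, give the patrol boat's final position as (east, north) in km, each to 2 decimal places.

(-15.39, -22.40)

Leg 1 (253°, 27.1 km): east 27.1 sin 253° = -25.92, north 27.1 cos 253° = -7.92
Leg 2 (144°, 17.9 km): east 17.9 sin 144° = 10.52, north 17.9 cos 144° = -14.48
Summing: -15.39 km east, -22.40 km north → (-15.39, -22.40).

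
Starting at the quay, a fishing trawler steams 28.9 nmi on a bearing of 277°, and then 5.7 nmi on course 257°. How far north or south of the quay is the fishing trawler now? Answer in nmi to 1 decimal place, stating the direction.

Leg 1 (277°, 28.9 nmi): east 28.9 sin 277° = -28.68, north 28.9 cos 277° = 3.52
Leg 2 (257°, 5.7 nmi): east 5.7 sin 257° = -5.55, north 5.7 cos 257° = -1.28
Net north component: 2.24 nmi.

2.2 nmi north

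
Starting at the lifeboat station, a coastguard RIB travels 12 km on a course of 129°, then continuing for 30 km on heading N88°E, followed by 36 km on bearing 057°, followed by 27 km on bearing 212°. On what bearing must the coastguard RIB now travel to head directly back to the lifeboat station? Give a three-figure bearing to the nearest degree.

Leg 1 (129°, 12 km): east 12 sin 129° = 9.33, north 12 cos 129° = -7.55
Leg 2 (N88°E, 30 km): east 30 sin 88° = 29.98, north 30 cos 88° = 1.05
Leg 3 (057°, 36 km): east 36 sin 57° = 30.19, north 36 cos 57° = 19.61
Leg 4 (212°, 27 km): east 27 sin 212° = -14.31, north 27 cos 212° = -22.90
Net displacement: 55.19 east, -9.80 north. Direction back to start is (-55.19, 9.80): bearing = atan2(-55.19, 9.80) mod 360° = 280.06° ≈ 280°.

280°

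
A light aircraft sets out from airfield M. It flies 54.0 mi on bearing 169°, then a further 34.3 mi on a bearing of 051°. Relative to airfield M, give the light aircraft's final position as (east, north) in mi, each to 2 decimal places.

(36.96, -31.42)

Leg 1 (169°, 54.0 mi): east 54.0 sin 169° = 10.30, north 54.0 cos 169° = -53.01
Leg 2 (051°, 34.3 mi): east 34.3 sin 51° = 26.66, north 34.3 cos 51° = 21.59
Summing: 36.96 mi east, -31.42 mi north → (36.96, -31.42).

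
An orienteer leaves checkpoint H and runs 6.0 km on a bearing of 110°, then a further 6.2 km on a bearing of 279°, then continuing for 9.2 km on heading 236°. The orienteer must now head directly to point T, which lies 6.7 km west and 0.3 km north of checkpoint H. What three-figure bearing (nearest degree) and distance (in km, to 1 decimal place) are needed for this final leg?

Leg 1 (110°, 6.0 km): east 6.0 sin 110° = 5.64, north 6.0 cos 110° = -2.05
Leg 2 (279°, 6.2 km): east 6.2 sin 279° = -6.12, north 6.2 cos 279° = 0.97
Leg 3 (236°, 9.2 km): east 9.2 sin 236° = -7.63, north 9.2 cos 236° = -5.14
Current position: (-8.11, -6.23). Target: (-6.7, 0.3). Remaining: Δeast = 1.41, Δnorth = 6.53.
Bearing = atan2(1.41, 6.53) mod 360° = 12.21°; distance = √((1.41)² + (6.53)²) = 6.678 km.

012°, 6.7 km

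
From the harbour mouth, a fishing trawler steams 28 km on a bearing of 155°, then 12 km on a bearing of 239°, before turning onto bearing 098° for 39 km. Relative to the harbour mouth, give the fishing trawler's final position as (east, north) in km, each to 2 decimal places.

(40.17, -36.98)

Leg 1 (155°, 28 km): east 28 sin 155° = 11.83, north 28 cos 155° = -25.38
Leg 2 (239°, 12 km): east 12 sin 239° = -10.29, north 12 cos 239° = -6.18
Leg 3 (098°, 39 km): east 39 sin 98° = 38.62, north 39 cos 98° = -5.43
Summing: 40.17 km east, -36.98 km north → (40.17, -36.98).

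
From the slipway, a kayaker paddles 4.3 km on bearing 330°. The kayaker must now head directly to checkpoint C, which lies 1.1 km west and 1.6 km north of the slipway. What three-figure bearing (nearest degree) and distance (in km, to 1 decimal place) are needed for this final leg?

154°, 2.4 km

Leg 1 (330°, 4.3 km): east 4.3 sin 330° = -2.15, north 4.3 cos 330° = 3.72
Current position: (-2.15, 3.72). Target: (-1.1, 1.6). Remaining: Δeast = 1.05, Δnorth = -2.12.
Bearing = atan2(1.05, -2.12) mod 360° = 153.69°; distance = √((1.05)² + (-2.12)²) = 2.369 km.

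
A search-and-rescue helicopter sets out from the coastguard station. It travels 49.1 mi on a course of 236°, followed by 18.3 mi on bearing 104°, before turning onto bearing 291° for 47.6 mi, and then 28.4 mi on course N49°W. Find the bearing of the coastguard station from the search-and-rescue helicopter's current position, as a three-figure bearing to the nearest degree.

Leg 1 (236°, 49.1 mi): east 49.1 sin 236° = -40.71, north 49.1 cos 236° = -27.46
Leg 2 (104°, 18.3 mi): east 18.3 sin 104° = 17.76, north 18.3 cos 104° = -4.43
Leg 3 (291°, 47.6 mi): east 47.6 sin 291° = -44.44, north 47.6 cos 291° = 17.06
Leg 4 (N49°W, 28.4 mi): east 28.4 sin 311° = -21.43, north 28.4 cos 311° = 18.63
Net displacement: -88.82 east, 3.81 north. Direction back to start is (88.82, -3.81): bearing = atan2(88.82, -3.81) mod 360° = 92.45° ≈ 092°.

092°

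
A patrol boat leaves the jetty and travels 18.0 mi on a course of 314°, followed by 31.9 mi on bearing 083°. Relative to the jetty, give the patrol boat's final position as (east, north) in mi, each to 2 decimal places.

Leg 1 (314°, 18.0 mi): east 18.0 sin 314° = -12.95, north 18.0 cos 314° = 12.50
Leg 2 (083°, 31.9 mi): east 31.9 sin 83° = 31.66, north 31.9 cos 83° = 3.89
Summing: 18.71 mi east, 16.39 mi north → (18.71, 16.39).

(18.71, 16.39)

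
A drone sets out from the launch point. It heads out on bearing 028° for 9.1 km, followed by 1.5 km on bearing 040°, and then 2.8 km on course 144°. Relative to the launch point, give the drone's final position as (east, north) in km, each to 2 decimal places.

Leg 1 (028°, 9.1 km): east 9.1 sin 28° = 4.27, north 9.1 cos 28° = 8.03
Leg 2 (040°, 1.5 km): east 1.5 sin 40° = 0.96, north 1.5 cos 40° = 1.15
Leg 3 (144°, 2.8 km): east 2.8 sin 144° = 1.65, north 2.8 cos 144° = -2.27
Summing: 6.88 km east, 6.92 km north → (6.88, 6.92).

(6.88, 6.92)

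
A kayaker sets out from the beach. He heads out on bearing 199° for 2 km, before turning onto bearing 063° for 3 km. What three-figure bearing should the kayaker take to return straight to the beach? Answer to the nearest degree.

285°

Leg 1 (199°, 2 km): east 2 sin 199° = -0.65, north 2 cos 199° = -1.89
Leg 2 (063°, 3 km): east 3 sin 63° = 2.67, north 3 cos 63° = 1.36
Net displacement: 2.02 east, -0.53 north. Direction back to start is (-2.02, 0.53): bearing = atan2(-2.02, 0.53) mod 360° = 284.66° ≈ 285°.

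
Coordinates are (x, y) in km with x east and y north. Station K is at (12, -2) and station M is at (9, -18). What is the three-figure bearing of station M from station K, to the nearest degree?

191°

Δeast = 9 − 12 = -3.00; Δnorth = -18 − -2 = -16.00.
Bearing = atan2(Δeast, Δnorth) mod 360° = 190.62° ≈ 191°.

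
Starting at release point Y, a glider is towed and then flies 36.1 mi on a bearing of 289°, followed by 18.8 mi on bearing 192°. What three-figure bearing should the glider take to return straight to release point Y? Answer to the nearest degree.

080°

Leg 1 (289°, 36.1 mi): east 36.1 sin 289° = -34.13, north 36.1 cos 289° = 11.75
Leg 2 (192°, 18.8 mi): east 18.8 sin 192° = -3.91, north 18.8 cos 192° = -18.39
Net displacement: -38.04 east, -6.64 north. Direction back to start is (38.04, 6.64): bearing = atan2(38.04, 6.64) mod 360° = 80.10° ≈ 080°.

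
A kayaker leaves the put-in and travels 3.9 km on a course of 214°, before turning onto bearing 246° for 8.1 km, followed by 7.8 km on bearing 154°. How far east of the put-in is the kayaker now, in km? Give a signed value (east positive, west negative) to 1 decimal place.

-6.2 km

Leg 1 (214°, 3.9 km): east 3.9 sin 214° = -2.18, north 3.9 cos 214° = -3.23
Leg 2 (246°, 8.1 km): east 8.1 sin 246° = -7.40, north 8.1 cos 246° = -3.29
Leg 3 (154°, 7.8 km): east 7.8 sin 154° = 3.42, north 7.8 cos 154° = -7.01
Net east component: -6.16 km.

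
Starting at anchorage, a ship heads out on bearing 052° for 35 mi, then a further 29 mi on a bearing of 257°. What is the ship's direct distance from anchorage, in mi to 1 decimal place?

15.0 mi

Leg 1 (052°, 35 mi): east 35 sin 52° = 27.58, north 35 cos 52° = 21.55
Leg 2 (257°, 29 mi): east 29 sin 257° = -28.26, north 29 cos 257° = -6.52
Net: -0.68 east, 15.02 north. Distance = √((-0.68)² + (15.02)²) = 15.040 mi.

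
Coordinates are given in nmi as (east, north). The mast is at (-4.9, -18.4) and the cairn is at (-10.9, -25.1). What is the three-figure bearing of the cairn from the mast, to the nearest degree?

Δeast = -10.9 − -4.9 = -6.00; Δnorth = -25.1 − -18.4 = -6.70.
Bearing = atan2(Δeast, Δnorth) mod 360° = 221.85° ≈ 222°.

222°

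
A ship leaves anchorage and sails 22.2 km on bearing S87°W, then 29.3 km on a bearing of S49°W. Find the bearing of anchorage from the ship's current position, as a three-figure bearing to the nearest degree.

065°

Leg 1 (S87°W, 22.2 km): east 22.2 sin 267° = -22.17, north 22.2 cos 267° = -1.16
Leg 2 (S49°W, 29.3 km): east 29.3 sin 229° = -22.11, north 29.3 cos 229° = -19.22
Net displacement: -44.28 east, -20.38 north. Direction back to start is (44.28, 20.38): bearing = atan2(44.28, 20.38) mod 360° = 65.28° ≈ 065°.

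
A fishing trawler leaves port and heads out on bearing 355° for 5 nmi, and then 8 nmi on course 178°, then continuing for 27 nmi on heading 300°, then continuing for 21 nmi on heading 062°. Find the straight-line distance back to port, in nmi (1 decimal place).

Leg 1 (355°, 5 nmi): east 5 sin 355° = -0.44, north 5 cos 355° = 4.98
Leg 2 (178°, 8 nmi): east 8 sin 178° = 0.28, north 8 cos 178° = -8.00
Leg 3 (300°, 27 nmi): east 27 sin 300° = -23.38, north 27 cos 300° = 13.50
Leg 4 (062°, 21 nmi): east 21 sin 62° = 18.54, north 21 cos 62° = 9.86
Net: -5.00 east, 20.34 north. Distance = √((-5.00)² + (20.34)²) = 20.950 nmi.

20.9 nmi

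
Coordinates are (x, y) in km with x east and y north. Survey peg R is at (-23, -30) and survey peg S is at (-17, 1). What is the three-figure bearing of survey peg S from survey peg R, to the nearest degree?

011°

Δeast = -17 − -23 = 6.00; Δnorth = 1 − -30 = 31.00.
Bearing = atan2(Δeast, Δnorth) mod 360° = 10.95° ≈ 011°.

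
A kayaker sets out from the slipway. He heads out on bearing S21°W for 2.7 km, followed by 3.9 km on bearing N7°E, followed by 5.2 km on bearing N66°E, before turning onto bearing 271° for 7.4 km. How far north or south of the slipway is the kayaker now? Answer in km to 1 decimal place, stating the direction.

Leg 1 (S21°W, 2.7 km): east 2.7 sin 201° = -0.97, north 2.7 cos 201° = -2.52
Leg 2 (N7°E, 3.9 km): east 3.9 sin 7° = 0.48, north 3.9 cos 7° = 3.87
Leg 3 (N66°E, 5.2 km): east 5.2 sin 66° = 4.75, north 5.2 cos 66° = 2.12
Leg 4 (271°, 7.4 km): east 7.4 sin 271° = -7.40, north 7.4 cos 271° = 0.13
Net north component: 3.59 km.

3.6 km north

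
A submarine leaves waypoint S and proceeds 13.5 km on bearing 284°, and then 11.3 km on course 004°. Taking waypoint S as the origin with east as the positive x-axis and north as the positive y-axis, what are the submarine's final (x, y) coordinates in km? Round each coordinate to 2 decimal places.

Leg 1 (284°, 13.5 km): east 13.5 sin 284° = -13.10, north 13.5 cos 284° = 3.27
Leg 2 (004°, 11.3 km): east 11.3 sin 4° = 0.79, north 11.3 cos 4° = 11.27
Summing: -12.31 km east, 14.54 km north → (-12.31, 14.54).

(-12.31, 14.54)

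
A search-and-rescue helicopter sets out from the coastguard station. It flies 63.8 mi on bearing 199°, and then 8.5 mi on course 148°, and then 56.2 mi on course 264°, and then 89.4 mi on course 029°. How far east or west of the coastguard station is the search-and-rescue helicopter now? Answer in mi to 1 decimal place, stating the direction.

Leg 1 (199°, 63.8 mi): east 63.8 sin 199° = -20.77, north 63.8 cos 199° = -60.32
Leg 2 (148°, 8.5 mi): east 8.5 sin 148° = 4.50, north 8.5 cos 148° = -7.21
Leg 3 (264°, 56.2 mi): east 56.2 sin 264° = -55.89, north 56.2 cos 264° = -5.87
Leg 4 (029°, 89.4 mi): east 89.4 sin 29° = 43.34, north 89.4 cos 29° = 78.19
Net east component: -28.82 mi.

28.8 mi west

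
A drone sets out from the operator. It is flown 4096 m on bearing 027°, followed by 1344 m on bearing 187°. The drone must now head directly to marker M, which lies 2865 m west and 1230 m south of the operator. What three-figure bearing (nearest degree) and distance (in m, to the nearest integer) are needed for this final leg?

Leg 1 (027°, 4096 m): east 4096 sin 27° = 1859.55, north 4096 cos 27° = 3649.56
Leg 2 (187°, 1344 m): east 1344 sin 187° = -163.79, north 1344 cos 187° = -1333.98
Current position: (1695.75, 2315.58). Target: (-2865, -1230). Remaining: Δeast = -4560.75, Δnorth = -3545.58.
Bearing = atan2(-4560.75, -3545.58) mod 360° = 232.14°; distance = √((-4560.75)² + (-3545.58)²) = 5776.816 m.

232°, 5777 m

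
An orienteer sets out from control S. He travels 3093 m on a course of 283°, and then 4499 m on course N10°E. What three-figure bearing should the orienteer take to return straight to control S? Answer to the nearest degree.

Leg 1 (283°, 3093 m): east 3093 sin 283° = -3013.73, north 3093 cos 283° = 695.77
Leg 2 (N10°E, 4499 m): east 4499 sin 10° = 781.24, north 4499 cos 10° = 4430.65
Net displacement: -2232.48 east, 5126.42 north. Direction back to start is (2232.48, -5126.42): bearing = atan2(2232.48, -5126.42) mod 360° = 156.47° ≈ 156°.

156°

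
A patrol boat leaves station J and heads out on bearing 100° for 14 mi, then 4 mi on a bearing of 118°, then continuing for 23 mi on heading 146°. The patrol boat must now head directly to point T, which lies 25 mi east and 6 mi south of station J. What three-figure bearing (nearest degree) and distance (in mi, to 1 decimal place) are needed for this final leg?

Leg 1 (100°, 14 mi): east 14 sin 100° = 13.79, north 14 cos 100° = -2.43
Leg 2 (118°, 4 mi): east 4 sin 118° = 3.53, north 4 cos 118° = -1.88
Leg 3 (146°, 23 mi): east 23 sin 146° = 12.86, north 23 cos 146° = -19.07
Current position: (30.18, -23.38). Target: (25, -6). Remaining: Δeast = -5.18, Δnorth = 17.38.
Bearing = atan2(-5.18, 17.38) mod 360° = 343.40°; distance = √((-5.18)² + (17.38)²) = 18.133 mi.

343°, 18.1 mi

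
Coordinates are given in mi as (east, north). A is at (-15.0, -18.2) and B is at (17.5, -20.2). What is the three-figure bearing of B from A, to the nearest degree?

094°

Δeast = 17.5 − -15.0 = 32.50; Δnorth = -20.2 − -18.2 = -2.00.
Bearing = atan2(Δeast, Δnorth) mod 360° = 93.52° ≈ 094°.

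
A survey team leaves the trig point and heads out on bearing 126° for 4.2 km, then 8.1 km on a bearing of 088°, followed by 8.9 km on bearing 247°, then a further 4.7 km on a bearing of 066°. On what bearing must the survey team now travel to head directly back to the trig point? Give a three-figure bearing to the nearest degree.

296°

Leg 1 (126°, 4.2 km): east 4.2 sin 126° = 3.40, north 4.2 cos 126° = -2.47
Leg 2 (088°, 8.1 km): east 8.1 sin 88° = 8.10, north 8.1 cos 88° = 0.28
Leg 3 (247°, 8.9 km): east 8.9 sin 247° = -8.19, north 8.9 cos 247° = -3.48
Leg 4 (066°, 4.7 km): east 4.7 sin 66° = 4.29, north 4.7 cos 66° = 1.91
Net displacement: 7.59 east, -3.75 north. Direction back to start is (-7.59, 3.75): bearing = atan2(-7.59, 3.75) mod 360° = 296.29° ≈ 296°.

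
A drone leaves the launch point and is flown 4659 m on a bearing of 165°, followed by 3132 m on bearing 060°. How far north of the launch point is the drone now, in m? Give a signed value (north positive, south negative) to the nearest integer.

Leg 1 (165°, 4659 m): east 4659 sin 165° = 1205.84, north 4659 cos 165° = -4500.25
Leg 2 (060°, 3132 m): east 3132 sin 60° = 2712.39, north 3132 cos 60° = 1566.00
Net north component: -2934.25 m.

-2934 m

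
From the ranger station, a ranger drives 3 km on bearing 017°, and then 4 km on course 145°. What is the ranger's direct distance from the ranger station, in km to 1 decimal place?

3.2 km

Leg 1 (017°, 3 km): east 3 sin 17° = 0.88, north 3 cos 17° = 2.87
Leg 2 (145°, 4 km): east 4 sin 145° = 2.29, north 4 cos 145° = -3.28
Net: 3.17 east, -0.41 north. Distance = √((3.17)² + (-0.41)²) = 3.198 km.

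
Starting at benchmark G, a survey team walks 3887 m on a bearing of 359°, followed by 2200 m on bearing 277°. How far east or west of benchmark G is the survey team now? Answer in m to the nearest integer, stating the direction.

2251 m west

Leg 1 (359°, 3887 m): east 3887 sin 359° = -67.84, north 3887 cos 359° = 3886.41
Leg 2 (277°, 2200 m): east 2200 sin 277° = -2183.60, north 2200 cos 277° = 268.11
Net east component: -2251.44 m.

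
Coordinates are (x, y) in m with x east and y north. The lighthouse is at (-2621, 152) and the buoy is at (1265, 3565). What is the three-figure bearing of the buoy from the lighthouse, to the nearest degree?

049°

Δeast = 1265 − -2621 = 3886.00; Δnorth = 3565 − 152 = 3413.00.
Bearing = atan2(Δeast, Δnorth) mod 360° = 48.71° ≈ 049°.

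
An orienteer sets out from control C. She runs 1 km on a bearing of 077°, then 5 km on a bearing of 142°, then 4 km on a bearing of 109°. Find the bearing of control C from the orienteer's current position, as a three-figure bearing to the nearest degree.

303°

Leg 1 (077°, 1 km): east 1 sin 77° = 0.97, north 1 cos 77° = 0.22
Leg 2 (142°, 5 km): east 5 sin 142° = 3.08, north 5 cos 142° = -3.94
Leg 3 (109°, 4 km): east 4 sin 109° = 3.78, north 4 cos 109° = -1.30
Net displacement: 7.83 east, -5.02 north. Direction back to start is (-7.83, 5.02): bearing = atan2(-7.83, 5.02) mod 360° = 302.64° ≈ 303°.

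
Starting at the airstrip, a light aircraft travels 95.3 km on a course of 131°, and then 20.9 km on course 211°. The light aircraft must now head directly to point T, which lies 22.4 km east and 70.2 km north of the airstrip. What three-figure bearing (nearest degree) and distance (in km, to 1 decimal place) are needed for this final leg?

Leg 1 (131°, 95.3 km): east 95.3 sin 131° = 71.92, north 95.3 cos 131° = -62.52
Leg 2 (211°, 20.9 km): east 20.9 sin 211° = -10.76, north 20.9 cos 211° = -17.91
Current position: (61.16, -80.44). Target: (22.4, 70.2). Remaining: Δeast = -38.76, Δnorth = 150.64.
Bearing = atan2(-38.76, 150.64) mod 360° = 345.57°; distance = √((-38.76)² + (150.64)²) = 155.544 km.

346°, 155.5 km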